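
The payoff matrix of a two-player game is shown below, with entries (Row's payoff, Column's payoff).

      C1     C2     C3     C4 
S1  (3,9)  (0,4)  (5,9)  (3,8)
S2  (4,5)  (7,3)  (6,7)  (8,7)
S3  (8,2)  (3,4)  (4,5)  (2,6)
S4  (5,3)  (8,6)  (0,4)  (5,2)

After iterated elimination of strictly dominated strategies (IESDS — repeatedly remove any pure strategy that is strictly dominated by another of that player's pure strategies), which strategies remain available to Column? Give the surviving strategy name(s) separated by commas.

C2, C3, C4

Row's strategy S1 is strictly dominated by S2 (C1: 4>3, C2: 7>0, C3: 6>5, C4: 8>3) and is removed.
For Column, C3 strictly dominates C1 on the remaining rows (S2: 7>5, S3: 5>2, S4: 4>3); eliminate C1.
Row S3 is eliminated: S2 beats it against every remaining column (C2: 7>3, C3: 6>4, C4: 8>2).
Among the remaining strategies, none is strictly dominated by another pure strategy of the same player, so the elimination stops.
Surviving strategies — Row: {S2, S4}; Column: {C2, C3, C4}.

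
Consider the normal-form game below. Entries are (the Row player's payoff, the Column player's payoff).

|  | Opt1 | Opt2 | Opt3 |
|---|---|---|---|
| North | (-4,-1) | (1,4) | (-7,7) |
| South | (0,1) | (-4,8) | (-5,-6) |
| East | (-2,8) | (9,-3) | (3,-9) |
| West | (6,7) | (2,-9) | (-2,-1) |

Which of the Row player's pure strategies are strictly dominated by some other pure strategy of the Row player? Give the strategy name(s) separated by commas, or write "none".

North, South

North is strictly dominated by East (Opt1: -2>-4, Opt2: 9>1, Opt3: 3>-7).
South: dominated, since West does at least as well everywhere (Opt1: 6>0, Opt2: 2>-4, Opt3: -2>-5).
East is not dominated — it holds its own against North at Opt1 (-2>-4); South at Opt2 (9>-4); West at Opt2 (9>2).
Nothing dominates West: North at Opt1 (6>-4); South at Opt1 (6>0); East at Opt1 (6>-2).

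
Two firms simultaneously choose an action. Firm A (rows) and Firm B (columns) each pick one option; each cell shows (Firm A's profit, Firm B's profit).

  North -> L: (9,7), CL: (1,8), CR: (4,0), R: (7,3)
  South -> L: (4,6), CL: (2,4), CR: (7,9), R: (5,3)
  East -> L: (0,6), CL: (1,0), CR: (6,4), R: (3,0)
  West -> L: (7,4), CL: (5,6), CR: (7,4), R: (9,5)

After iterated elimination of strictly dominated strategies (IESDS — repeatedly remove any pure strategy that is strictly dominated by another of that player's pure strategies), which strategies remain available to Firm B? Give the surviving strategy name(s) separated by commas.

For Firm A, South strictly dominates East on the remaining columns (L: 4>0, CL: 2>1, CR: 7>6, R: 5>3); eliminate East.
Firm B's strategy R is strictly dominated by CL (North: 8>3, South: 4>3, West: 6>5) and is removed.
Among the remaining strategies, none is strictly dominated by another pure strategy of the same player, so the elimination stops.
Surviving strategies — Firm A: {North, South, West}; Firm B: {L, CL, CR}.

L, CL, CR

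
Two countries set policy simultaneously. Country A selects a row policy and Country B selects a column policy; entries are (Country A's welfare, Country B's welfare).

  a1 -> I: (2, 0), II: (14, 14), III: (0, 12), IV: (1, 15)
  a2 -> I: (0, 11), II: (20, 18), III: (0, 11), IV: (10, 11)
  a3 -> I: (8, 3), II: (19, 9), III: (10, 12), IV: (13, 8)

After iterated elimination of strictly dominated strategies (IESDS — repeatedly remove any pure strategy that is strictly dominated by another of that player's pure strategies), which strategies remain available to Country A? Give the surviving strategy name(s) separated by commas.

Row a1 is eliminated: a3 beats it against every remaining column (I: 8>2, II: 19>14, III: 10>0, IV: 13>1).
Column I is eliminated: II beats it against every remaining row (a2: 18>11, a3: 9>3).
Country B's strategy IV is strictly dominated by II (a2: 18>11, a3: 9>8) and is removed.
Among the remaining strategies, none is strictly dominated by another pure strategy of the same player, so the elimination stops.
Surviving strategies — Country A: {a2, a3}; Country B: {II, III}.

a2, a3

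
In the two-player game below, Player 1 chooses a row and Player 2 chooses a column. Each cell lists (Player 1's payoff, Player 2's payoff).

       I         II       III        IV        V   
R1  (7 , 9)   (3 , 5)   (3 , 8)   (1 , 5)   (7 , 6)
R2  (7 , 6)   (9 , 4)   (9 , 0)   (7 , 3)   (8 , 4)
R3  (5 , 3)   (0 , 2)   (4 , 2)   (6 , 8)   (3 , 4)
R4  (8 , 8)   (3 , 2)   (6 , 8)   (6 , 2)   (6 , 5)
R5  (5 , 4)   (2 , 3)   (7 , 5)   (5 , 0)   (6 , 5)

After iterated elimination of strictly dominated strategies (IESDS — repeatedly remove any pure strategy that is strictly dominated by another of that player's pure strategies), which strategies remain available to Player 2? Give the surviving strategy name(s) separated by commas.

For Player 1, R2 strictly dominates R3 on the remaining columns (I: 7>5, II: 9>0, III: 9>4, IV: 7>6, V: 8>3); eliminate R3.
For Player 1, R2 strictly dominates R5 on the remaining columns (I: 7>5, II: 9>2, III: 9>7, IV: 7>5, V: 8>6); eliminate R5.
Player 2's strategy II is strictly dominated by I (R1: 9>5, R2: 6>4, R4: 8>2) and is removed.
For Player 2, I strictly dominates IV on the remaining rows (R1: 9>5, R2: 6>3, R4: 8>2); eliminate IV.
Column V is eliminated: I beats it against every remaining row (R1: 9>6, R2: 6>4, R4: 8>5).
Row R1 is eliminated: R4 beats it against every remaining column (I: 8>7, III: 6>3).
Among the remaining strategies, none is strictly dominated by another pure strategy of the same player, so the elimination stops.
Surviving strategies — Player 1: {R2, R4}; Player 2: {I, III}.

I, III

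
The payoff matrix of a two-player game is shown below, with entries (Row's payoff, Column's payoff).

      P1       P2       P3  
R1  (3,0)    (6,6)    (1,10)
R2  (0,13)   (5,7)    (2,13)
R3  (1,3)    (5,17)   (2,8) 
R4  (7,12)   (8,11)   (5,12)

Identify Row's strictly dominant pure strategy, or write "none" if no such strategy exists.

R4 vs R1: P1: 7>3, P2: 8>6, P3: 5>1.
R4 vs R2: P1: 7>0, P2: 8>5, P3: 5>2.
R4 vs R3: P1: 7>1, P2: 8>5, P3: 5>2.
R4 strictly beats every other strategy against every opponent action, so it is strictly dominant.

R4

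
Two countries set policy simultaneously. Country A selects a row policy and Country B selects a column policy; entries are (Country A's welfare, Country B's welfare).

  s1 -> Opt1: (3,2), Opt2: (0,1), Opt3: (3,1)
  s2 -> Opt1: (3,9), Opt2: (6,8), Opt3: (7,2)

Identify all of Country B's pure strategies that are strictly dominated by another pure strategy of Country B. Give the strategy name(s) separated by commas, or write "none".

Opt2, Opt3

Nothing dominates Opt1: Opt2 at s1 (2>1); Opt3 at s1 (2>1).
Opt2: dominated, since Opt1 does at least as well everywhere (s1: 2>1, s2: 9>8).
Opt1 strictly dominates Opt3 — s1: 2>1, s2: 9>2.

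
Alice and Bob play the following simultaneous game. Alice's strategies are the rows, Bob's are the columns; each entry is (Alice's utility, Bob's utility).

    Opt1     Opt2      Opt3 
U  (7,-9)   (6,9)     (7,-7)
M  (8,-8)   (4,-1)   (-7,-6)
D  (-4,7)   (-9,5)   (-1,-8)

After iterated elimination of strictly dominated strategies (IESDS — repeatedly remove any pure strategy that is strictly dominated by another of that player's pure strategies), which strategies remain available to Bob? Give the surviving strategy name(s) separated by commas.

Alice's strategy D is strictly dominated by U (Opt1: 7>-4, Opt2: 6>-9, Opt3: 7>-1) and is removed.
Bob's strategy Opt1 is strictly dominated by Opt2 (U: 9>-9, M: -1>-8) and is removed.
Row M is eliminated: U beats it against every remaining column (Opt2: 6>4, Opt3: 7>-7).
Bob's strategy Opt3 is strictly dominated by Opt2 (U: 9>-7) and is removed.
Among the remaining strategies, none is strictly dominated by another pure strategy of the same player, so the elimination stops.
Surviving strategies — Alice: {U}; Bob: {Opt2}.

Opt2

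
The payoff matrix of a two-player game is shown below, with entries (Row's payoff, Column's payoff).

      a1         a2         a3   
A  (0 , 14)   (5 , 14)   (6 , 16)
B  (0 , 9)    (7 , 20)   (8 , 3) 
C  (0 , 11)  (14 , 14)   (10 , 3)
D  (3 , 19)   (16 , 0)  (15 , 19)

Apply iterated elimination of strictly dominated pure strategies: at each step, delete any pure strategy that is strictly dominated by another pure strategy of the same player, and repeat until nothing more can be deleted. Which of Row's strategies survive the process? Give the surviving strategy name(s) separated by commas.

D

Row A is eliminated: D beats it against every remaining column (a1: 3>0, a2: 16>5, a3: 15>6).
Row B is eliminated: D beats it against every remaining column (a1: 3>0, a2: 16>7, a3: 15>8).
Row C is eliminated: D beats it against every remaining column (a1: 3>0, a2: 16>14, a3: 15>10).
Column's strategy a2 is strictly dominated by a1 (D: 19>0) and is removed.
Among the remaining strategies, none is strictly dominated by another pure strategy of the same player, so the elimination stops.
Surviving strategies — Row: {D}; Column: {a1, a3}.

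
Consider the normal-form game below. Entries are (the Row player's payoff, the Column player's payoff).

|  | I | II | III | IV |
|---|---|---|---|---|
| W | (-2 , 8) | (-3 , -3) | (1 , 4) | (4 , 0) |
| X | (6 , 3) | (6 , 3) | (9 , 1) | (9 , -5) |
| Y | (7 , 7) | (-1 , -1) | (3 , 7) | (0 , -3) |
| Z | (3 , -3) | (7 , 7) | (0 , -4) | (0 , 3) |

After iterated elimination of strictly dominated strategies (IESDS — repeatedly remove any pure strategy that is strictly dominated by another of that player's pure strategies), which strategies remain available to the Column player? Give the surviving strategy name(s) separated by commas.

Row W is eliminated: X beats it against every remaining column (I: 6>-2, II: 6>-3, III: 9>1, IV: 9>4).
For the Column player, II strictly dominates IV on the remaining rows (X: 3>-5, Y: -1>-3, Z: 7>3); eliminate IV.
Among the remaining strategies, none is strictly dominated by another pure strategy of the same player, so the elimination stops.
Surviving strategies — the Row player: {X, Y, Z}; the Column player: {I, II, III}.

I, II, III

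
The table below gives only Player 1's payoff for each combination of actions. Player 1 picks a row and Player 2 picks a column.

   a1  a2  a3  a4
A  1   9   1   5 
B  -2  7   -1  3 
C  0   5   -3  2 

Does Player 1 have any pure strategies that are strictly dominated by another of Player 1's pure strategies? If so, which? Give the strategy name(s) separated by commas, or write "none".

B, C

A: no other strategy beats it everywhere (B at a1 (1>-2); C at a1 (1>0)).
A strictly dominates B — a1: 1>-2, a2: 9>7, a3: 1>-1, a4: 5>3.
C is strictly dominated by A (a1: 1>0, a2: 9>5, a3: 1>-3, a4: 5>2).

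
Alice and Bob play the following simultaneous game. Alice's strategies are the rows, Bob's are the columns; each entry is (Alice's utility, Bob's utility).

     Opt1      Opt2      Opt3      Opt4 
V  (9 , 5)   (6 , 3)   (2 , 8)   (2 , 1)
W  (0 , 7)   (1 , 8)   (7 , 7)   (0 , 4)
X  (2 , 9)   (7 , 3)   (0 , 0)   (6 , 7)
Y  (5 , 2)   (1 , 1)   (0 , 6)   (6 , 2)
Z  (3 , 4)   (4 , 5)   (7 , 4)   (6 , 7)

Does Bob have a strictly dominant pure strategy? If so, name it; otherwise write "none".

Opt1 fails to dominate Opt2 at W (7<8).
Opt2 fails to dominate Opt1 at V (3<5).
Opt3 fails to dominate Opt1 at W (7=7).
Opt4 fails to dominate Opt1 at V (1<5).
No single strategy dominates all the others.

none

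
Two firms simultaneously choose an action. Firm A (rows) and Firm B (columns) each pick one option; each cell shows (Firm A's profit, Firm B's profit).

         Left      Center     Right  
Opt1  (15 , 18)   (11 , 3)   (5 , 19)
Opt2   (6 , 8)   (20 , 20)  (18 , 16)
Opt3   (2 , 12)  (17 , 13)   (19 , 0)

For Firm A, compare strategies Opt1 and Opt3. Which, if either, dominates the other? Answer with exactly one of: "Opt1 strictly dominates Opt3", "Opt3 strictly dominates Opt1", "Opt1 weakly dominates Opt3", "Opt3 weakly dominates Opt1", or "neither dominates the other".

Compare Opt1 to Opt3 across each choice by Firm B: Left: 15>2, Center: 11<17, Right: 5<19.
Opt1 does better at Left but worse at Center, Right; neither strategy dominates the other.

neither dominates the other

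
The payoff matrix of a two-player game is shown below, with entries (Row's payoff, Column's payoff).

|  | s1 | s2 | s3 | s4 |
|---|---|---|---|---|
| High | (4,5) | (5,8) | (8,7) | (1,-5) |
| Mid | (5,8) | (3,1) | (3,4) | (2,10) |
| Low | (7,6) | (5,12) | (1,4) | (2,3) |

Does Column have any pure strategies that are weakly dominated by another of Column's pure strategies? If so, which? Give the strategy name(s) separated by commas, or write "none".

s1: no other strategy beats it everywhere (s2 at Mid (8>1); s3 at Mid (8>4); s4 at High (5>-5)).
s2 is not dominated — it holds its own against s1 at High (8>5); s3 at High (8>7); s4 at High (8>-5).
Nothing dominates s3: s1 at High (7>5); s2 at Mid (4>1); s4 at High (7>-5).
Nothing dominates s4: s1 at Mid (10>8); s2 at Mid (10>1); s3 at Mid (10>4).

none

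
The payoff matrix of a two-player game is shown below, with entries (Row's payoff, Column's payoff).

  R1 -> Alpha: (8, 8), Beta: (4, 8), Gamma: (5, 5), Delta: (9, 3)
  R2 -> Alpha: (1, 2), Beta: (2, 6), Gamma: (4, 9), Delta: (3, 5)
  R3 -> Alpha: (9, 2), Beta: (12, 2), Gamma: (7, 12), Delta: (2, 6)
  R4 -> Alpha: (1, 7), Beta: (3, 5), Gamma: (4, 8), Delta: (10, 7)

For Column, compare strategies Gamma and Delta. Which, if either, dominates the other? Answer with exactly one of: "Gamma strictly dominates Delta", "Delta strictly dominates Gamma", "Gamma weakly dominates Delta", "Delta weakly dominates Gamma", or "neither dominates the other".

Compare Gamma to Delta across each choice by Row: R1: 5>3, R2: 9>5, R3: 12>6, R4: 8>7.
Every comparison favours Gamma, so Gamma strictly dominates Delta.

Gamma strictly dominates Delta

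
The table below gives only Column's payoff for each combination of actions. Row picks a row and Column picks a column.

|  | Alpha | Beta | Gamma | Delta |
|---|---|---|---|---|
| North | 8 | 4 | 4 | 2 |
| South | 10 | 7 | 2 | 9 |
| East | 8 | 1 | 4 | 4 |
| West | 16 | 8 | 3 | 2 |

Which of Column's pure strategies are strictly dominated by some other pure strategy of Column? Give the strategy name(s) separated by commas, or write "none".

Beta, Gamma, Delta

Alpha: no other strategy beats it everywhere (Beta at North (8>4); Gamma at North (8>4); Delta at North (8>2)).
Alpha strictly dominates Beta — North: 8>4, South: 10>7, East: 8>1, West: 16>8.
Gamma is strictly dominated by Alpha (North: 8>4, South: 10>2, East: 8>4, West: 16>3).
Delta: dominated, since Alpha does at least as well everywhere (North: 8>2, South: 10>9, East: 8>4, West: 16>2).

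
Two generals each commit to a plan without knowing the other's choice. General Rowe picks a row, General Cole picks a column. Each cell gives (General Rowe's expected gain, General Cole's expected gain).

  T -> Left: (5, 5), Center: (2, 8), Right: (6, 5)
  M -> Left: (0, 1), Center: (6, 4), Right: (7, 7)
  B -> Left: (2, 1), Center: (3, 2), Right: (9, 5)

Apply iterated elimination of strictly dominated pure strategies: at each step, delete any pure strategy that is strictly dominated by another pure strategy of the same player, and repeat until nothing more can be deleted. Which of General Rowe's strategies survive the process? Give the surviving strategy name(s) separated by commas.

Column Left is eliminated: Center beats it against every remaining row (T: 8>5, M: 4>1, B: 2>1).
Row T is eliminated: M beats it against every remaining column (Center: 6>2, Right: 7>6).
Column Center is eliminated: Right beats it against every remaining row (M: 7>4, B: 5>2).
For General Rowe, B strictly dominates M on the remaining columns (Right: 9>7); eliminate M.
Among the remaining strategies, none is strictly dominated by another pure strategy of the same player, so the elimination stops.
Surviving strategies — General Rowe: {B}; General Cole: {Right}.

B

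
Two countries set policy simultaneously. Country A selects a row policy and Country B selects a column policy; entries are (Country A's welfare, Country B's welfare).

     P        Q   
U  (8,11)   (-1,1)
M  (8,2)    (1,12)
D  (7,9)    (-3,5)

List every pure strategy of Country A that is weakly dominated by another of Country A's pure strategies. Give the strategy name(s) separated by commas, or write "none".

M weakly dominates U — P: 8=8, Q: 1>-1.
M: no other strategy beats it everywhere (U at Q (1>-1); D at P (8>7)).
U weakly dominates D — P: 8>7, Q: -1>-3.

U, D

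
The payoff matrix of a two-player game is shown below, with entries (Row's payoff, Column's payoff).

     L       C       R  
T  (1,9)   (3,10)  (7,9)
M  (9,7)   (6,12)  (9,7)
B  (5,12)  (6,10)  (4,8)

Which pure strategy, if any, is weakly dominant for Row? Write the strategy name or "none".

M vs T: L: 9>1, C: 6>3, R: 9>7.
M vs B: L: 9>5, C: 6=6, R: 9>4.
M is at least as good as every other strategy against every opponent action, so it is weakly dominant.

M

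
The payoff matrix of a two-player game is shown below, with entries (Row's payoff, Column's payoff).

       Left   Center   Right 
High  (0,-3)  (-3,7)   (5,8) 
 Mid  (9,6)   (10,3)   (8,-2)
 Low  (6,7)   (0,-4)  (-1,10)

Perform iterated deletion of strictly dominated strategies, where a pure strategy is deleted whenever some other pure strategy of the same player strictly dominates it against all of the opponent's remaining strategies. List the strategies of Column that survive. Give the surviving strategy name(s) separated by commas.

For Row, Mid strictly dominates High on the remaining columns (Left: 9>0, Center: 10>-3, Right: 8>5); eliminate High.
For Row, Mid strictly dominates Low on the remaining columns (Left: 9>6, Center: 10>0, Right: 8>-1); eliminate Low.
Column's strategy Center is strictly dominated by Left (Mid: 6>3) and is removed.
Column Right is eliminated: Left beats it against every remaining row (Mid: 6>-2).
Among the remaining strategies, none is strictly dominated by another pure strategy of the same player, so the elimination stops.
Surviving strategies — Row: {Mid}; Column: {Left}.

Left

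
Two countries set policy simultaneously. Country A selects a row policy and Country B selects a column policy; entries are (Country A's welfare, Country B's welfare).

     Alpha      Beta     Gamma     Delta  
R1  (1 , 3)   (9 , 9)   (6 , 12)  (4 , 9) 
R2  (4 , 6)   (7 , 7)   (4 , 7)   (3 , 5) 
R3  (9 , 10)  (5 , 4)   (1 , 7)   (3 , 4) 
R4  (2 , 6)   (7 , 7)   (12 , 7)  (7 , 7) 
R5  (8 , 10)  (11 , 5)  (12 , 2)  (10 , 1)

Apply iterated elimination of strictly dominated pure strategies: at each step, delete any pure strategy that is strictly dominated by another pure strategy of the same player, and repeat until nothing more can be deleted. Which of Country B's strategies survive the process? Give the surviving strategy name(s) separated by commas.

Country A's strategy R1 is strictly dominated by R5 (Alpha: 8>1, Beta: 11>9, Gamma: 12>6, Delta: 10>4) and is removed.
Country A's strategy R2 is strictly dominated by R5 (Alpha: 8>4, Beta: 11>7, Gamma: 12>4, Delta: 10>3) and is removed.
Among the remaining strategies, none is strictly dominated by another pure strategy of the same player, so the elimination stops.
Surviving strategies — Country A: {R3, R4, R5}; Country B: {Alpha, Beta, Gamma, Delta}.

Alpha, Beta, Gamma, Delta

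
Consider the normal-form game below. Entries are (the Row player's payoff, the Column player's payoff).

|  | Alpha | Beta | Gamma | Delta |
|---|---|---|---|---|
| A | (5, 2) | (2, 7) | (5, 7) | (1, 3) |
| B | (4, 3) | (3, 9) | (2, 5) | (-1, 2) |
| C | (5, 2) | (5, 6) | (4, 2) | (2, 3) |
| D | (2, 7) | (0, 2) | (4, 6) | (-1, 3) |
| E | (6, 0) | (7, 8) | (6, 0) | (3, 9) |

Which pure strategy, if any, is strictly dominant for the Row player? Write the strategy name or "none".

E vs A: Alpha: 6>5, Beta: 7>2, Gamma: 6>5, Delta: 3>1.
E vs B: Alpha: 6>4, Beta: 7>3, Gamma: 6>2, Delta: 3>-1.
E vs C: Alpha: 6>5, Beta: 7>5, Gamma: 6>4, Delta: 3>2.
E vs D: Alpha: 6>2, Beta: 7>0, Gamma: 6>4, Delta: 3>-1.
E strictly beats every other strategy against every opponent action, so it is strictly dominant.

E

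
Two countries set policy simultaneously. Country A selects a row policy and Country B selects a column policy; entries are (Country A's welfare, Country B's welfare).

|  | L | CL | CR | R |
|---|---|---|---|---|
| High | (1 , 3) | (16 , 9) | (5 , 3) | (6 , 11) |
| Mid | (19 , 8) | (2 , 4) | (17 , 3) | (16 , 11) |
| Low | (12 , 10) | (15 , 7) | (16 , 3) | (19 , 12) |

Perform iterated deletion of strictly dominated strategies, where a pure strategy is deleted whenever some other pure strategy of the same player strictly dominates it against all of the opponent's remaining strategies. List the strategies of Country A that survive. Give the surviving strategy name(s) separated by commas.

Column L is eliminated: R beats it against every remaining row (High: 11>3, Mid: 11>8, Low: 12>10).
For Country B, R strictly dominates CL on the remaining rows (High: 11>9, Mid: 11>4, Low: 12>7); eliminate CL.
Country A's strategy High is strictly dominated by Mid (CR: 17>5, R: 16>6) and is removed.
Country B's strategy CR is strictly dominated by R (Mid: 11>3, Low: 12>3) and is removed.
Row Mid is eliminated: Low beats it against every remaining column (R: 19>16).
Among the remaining strategies, none is strictly dominated by another pure strategy of the same player, so the elimination stops.
Surviving strategies — Country A: {Low}; Country B: {R}.

Low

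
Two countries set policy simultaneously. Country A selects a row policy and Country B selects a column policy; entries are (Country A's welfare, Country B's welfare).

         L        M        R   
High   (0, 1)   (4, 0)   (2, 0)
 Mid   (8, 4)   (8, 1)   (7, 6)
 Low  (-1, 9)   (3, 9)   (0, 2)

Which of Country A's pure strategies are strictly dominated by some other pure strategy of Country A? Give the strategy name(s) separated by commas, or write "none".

High, Low

Mid strictly dominates High — L: 8>0, M: 8>4, R: 7>2.
Mid is not dominated — it holds its own against High at L (8>0); Low at L (8>-1).
Low: dominated, since High does at least as well everywhere (L: 0>-1, M: 4>3, R: 2>0).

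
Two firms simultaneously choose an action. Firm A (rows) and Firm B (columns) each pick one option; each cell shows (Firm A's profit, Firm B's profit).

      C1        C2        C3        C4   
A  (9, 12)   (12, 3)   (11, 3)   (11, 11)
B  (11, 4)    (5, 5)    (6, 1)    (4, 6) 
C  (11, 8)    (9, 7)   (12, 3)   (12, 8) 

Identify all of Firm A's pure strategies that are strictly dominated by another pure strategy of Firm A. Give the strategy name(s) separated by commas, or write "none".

none

Nothing dominates A: B at C2 (12>5); C at C2 (12>9).
Nothing dominates B: A at C1 (11>9); C at C1 (11=11).
C is not dominated — it holds its own against A at C1 (11>9); B at C1 (11=11).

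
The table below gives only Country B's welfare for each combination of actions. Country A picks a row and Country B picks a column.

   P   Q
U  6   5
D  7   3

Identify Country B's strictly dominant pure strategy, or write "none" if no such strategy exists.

P

P vs Q: U: 6>5, D: 7>3.
P strictly beats every other strategy against every opponent action, so it is strictly dominant.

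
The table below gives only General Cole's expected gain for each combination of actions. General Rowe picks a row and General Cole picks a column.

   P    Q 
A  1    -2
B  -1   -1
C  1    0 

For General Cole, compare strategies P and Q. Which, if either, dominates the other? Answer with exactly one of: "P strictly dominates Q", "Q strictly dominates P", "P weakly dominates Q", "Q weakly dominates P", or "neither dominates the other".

Compare P to Q across every action of General Rowe: A: 1>-2, B: -1=-1, C: 1>0.
P is at least as good everywhere and strictly better somewhere (tied only at B), so P weakly but not strictly dominates Q.

P weakly dominates Q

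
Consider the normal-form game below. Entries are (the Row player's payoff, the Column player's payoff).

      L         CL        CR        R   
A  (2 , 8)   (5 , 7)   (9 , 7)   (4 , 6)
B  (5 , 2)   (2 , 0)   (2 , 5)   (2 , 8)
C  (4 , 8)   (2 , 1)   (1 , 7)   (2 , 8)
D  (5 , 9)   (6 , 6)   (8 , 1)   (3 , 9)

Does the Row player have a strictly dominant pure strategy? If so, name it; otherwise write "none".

none

A fails to dominate B at L (2<5).
B fails to dominate A at CL (2<5).
C fails to dominate A at CL (2<5).
D fails to dominate A at CR (8<9).
No single strategy dominates all the others.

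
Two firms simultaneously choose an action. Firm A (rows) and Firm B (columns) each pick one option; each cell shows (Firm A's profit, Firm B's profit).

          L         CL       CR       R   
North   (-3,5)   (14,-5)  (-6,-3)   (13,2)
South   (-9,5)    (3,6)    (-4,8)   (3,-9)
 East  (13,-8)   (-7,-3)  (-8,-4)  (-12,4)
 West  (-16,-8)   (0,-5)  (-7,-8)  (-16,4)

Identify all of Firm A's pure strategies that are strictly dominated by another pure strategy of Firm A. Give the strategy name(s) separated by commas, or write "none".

North is not dominated — it holds its own against South at L (-3>-9); East at CL (14>-7); West at L (-3>-16).
Nothing dominates South: North at CR (-4>-6); East at CL (3>-7); West at L (-9>-16).
East: no other strategy beats it everywhere (North at L (13>-3); South at L (13>-9); West at L (13>-16)).
West: dominated, since North does at least as well everywhere (L: -3>-16, CL: 14>0, CR: -6>-7, R: 13>-16).

West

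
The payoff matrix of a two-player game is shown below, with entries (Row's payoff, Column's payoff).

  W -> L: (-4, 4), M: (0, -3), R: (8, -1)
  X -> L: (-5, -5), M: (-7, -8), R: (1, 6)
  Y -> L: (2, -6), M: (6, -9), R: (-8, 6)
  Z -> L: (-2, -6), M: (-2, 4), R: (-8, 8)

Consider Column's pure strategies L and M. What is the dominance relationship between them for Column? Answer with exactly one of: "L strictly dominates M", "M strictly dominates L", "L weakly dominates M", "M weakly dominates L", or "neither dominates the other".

neither dominates the other

L's payoffs vs M's, by Row's action — W: 4>-3, X: -5>-8, Y: -6>-9, Z: -6<4.
L does better at W, X, Y but worse at Z; neither strategy dominates the other.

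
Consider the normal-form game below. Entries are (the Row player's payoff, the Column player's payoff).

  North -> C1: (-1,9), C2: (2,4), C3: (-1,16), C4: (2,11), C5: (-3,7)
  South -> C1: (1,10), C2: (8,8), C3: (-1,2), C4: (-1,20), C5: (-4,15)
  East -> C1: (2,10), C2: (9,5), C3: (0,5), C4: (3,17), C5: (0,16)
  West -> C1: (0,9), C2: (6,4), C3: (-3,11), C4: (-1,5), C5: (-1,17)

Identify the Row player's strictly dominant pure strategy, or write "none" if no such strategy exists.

East

East vs North: C1: 2>-1, C2: 9>2, C3: 0>-1, C4: 3>2, C5: 0>-3.
East vs South: C1: 2>1, C2: 9>8, C3: 0>-1, C4: 3>-1, C5: 0>-4.
East vs West: C1: 2>0, C2: 9>6, C3: 0>-3, C4: 3>-1, C5: 0>-1.
East strictly beats every other strategy against every opponent action, so it is strictly dominant.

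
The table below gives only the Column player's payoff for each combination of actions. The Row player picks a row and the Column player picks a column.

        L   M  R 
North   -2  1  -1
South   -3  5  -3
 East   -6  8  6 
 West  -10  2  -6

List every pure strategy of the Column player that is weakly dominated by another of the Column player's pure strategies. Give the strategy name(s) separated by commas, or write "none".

L, R

M weakly dominates L — North: 1>-2, South: 5>-3, East: 8>-6, West: 2>-10.
Nothing dominates M: L at North (1>-2); R at North (1>-1).
M weakly dominates R — North: 1>-1, South: 5>-3, East: 8>6, West: 2>-6.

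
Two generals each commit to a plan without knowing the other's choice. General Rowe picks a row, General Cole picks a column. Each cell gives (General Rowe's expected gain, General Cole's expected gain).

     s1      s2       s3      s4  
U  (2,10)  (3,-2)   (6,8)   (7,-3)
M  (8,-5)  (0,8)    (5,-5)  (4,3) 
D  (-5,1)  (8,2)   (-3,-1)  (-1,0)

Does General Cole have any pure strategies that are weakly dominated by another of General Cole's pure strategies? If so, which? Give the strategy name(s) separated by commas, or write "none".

s3, s4

Nothing dominates s1: s2 at U (10>-2); s3 at U (10>8); s4 at U (10>-3).
Nothing dominates s2: s1 at M (8>-5); s3 at M (8>-5); s4 at U (-2>-3).
s1 weakly dominates s3 — U: 10>8, M: -5=-5, D: 1>-1.
s4 is weakly dominated by s2 (U: -2>-3, M: 8>3, D: 2>0).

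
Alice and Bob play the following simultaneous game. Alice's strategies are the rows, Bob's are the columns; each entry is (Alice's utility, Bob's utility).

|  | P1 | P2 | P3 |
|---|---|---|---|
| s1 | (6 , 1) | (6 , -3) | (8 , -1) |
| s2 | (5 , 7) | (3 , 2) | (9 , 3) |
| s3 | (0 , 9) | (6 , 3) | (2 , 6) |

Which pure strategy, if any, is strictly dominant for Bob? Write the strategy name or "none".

P1

P1 vs P2: s1: 1>-3, s2: 7>2, s3: 9>3.
P1 vs P3: s1: 1>-1, s2: 7>3, s3: 9>6.
P1 strictly beats every other strategy against every opponent action, so it is strictly dominant.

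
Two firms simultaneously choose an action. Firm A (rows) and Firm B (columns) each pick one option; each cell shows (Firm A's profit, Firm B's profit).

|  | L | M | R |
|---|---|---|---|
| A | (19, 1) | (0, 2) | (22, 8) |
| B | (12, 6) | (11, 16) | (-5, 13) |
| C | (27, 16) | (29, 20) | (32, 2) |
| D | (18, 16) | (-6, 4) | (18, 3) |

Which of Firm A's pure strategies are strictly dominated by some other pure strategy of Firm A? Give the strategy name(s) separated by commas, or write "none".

A, B, D

C strictly dominates A — L: 27>19, M: 29>0, R: 32>22.
B: dominated, since C does at least as well everywhere (L: 27>12, M: 29>11, R: 32>-5).
Nothing dominates C: A at L (27>19); B at L (27>12); D at L (27>18).
A strictly dominates D — L: 19>18, M: 0>-6, R: 22>18.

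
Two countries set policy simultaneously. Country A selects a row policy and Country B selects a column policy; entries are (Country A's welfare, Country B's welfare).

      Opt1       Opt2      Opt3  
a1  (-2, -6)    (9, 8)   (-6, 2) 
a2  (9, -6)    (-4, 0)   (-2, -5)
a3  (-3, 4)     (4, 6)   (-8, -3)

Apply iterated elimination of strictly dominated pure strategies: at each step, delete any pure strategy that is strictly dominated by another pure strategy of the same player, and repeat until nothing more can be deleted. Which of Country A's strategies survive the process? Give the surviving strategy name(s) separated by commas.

a1

Country A's strategy a3 is strictly dominated by a1 (Opt1: -2>-3, Opt2: 9>4, Opt3: -6>-8) and is removed.
Country B's strategy Opt1 is strictly dominated by Opt2 (a1: 8>-6, a2: 0>-6) and is removed.
Country B's strategy Opt3 is strictly dominated by Opt2 (a1: 8>2, a2: 0>-5) and is removed.
Row a2 is eliminated: a1 beats it against every remaining column (Opt2: 9>-4).
Among the remaining strategies, none is strictly dominated by another pure strategy of the same player, so the elimination stops.
Surviving strategies — Country A: {a1}; Country B: {Opt2}.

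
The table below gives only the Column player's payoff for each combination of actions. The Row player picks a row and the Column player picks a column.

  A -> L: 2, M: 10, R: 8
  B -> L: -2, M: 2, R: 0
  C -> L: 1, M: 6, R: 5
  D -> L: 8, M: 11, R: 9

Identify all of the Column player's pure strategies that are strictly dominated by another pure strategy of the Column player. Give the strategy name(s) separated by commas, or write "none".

L: dominated, since M does at least as well everywhere (A: 10>2, B: 2>-2, C: 6>1, D: 11>8).
Nothing dominates M: L at A (10>2); R at A (10>8).
R: dominated, since M does at least as well everywhere (A: 10>8, B: 2>0, C: 6>5, D: 11>9).

L, R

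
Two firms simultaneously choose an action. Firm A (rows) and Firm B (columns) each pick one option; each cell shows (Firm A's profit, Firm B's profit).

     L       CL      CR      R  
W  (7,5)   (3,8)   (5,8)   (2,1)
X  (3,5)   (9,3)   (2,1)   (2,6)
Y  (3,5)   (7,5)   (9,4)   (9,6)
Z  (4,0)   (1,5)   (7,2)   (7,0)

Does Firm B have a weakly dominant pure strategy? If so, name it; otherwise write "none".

none

L fails to dominate CL at W (5<8).
CL fails to dominate L at X (3<5).
CR fails to dominate L at X (1<5).
R fails to dominate L at W (1<5).
No single strategy dominates all the others.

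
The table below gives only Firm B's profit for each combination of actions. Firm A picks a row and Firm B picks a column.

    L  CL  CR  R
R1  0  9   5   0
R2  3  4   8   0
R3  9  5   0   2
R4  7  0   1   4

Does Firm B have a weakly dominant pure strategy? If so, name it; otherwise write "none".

none

L fails to dominate CL at R1 (0<9).
CL fails to dominate L at R3 (5<9).
CR fails to dominate L at R3 (0<9).
R fails to dominate L at R2 (0<3).
No single strategy dominates all the others.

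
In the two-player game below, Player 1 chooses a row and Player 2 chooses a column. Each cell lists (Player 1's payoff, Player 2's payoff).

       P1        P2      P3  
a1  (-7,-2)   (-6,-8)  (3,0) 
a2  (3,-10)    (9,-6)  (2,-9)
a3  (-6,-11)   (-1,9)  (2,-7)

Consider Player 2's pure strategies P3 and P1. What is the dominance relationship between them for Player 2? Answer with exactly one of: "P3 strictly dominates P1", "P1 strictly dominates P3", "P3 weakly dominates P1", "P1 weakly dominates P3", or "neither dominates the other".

Compare P3 to P1 across each choice by Player 1: a1: 0>-2, a2: -9>-10, a3: -7>-11.
P3 gives a strictly higher payoff against each choice by Player 1, so P3 strictly dominates P1.

P3 strictly dominates P1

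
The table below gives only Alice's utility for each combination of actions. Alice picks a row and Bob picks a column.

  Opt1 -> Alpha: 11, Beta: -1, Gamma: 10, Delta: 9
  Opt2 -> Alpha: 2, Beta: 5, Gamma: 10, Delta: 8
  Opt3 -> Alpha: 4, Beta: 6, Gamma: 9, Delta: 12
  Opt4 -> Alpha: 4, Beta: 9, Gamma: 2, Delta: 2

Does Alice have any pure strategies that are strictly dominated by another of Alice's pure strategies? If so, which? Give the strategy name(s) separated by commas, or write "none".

Opt1: no other strategy beats it everywhere (Opt2 at Alpha (11>2); Opt3 at Alpha (11>4); Opt4 at Alpha (11>4)).
Opt2: no other strategy beats it everywhere (Opt1 at Beta (5>-1); Opt3 at Gamma (10>9); Opt4 at Gamma (10>2)).
Opt3 is not dominated — it holds its own against Opt1 at Beta (6>-1); Opt2 at Alpha (4>2); Opt4 at Alpha (4=4).
Nothing dominates Opt4: Opt1 at Beta (9>-1); Opt2 at Alpha (4>2); Opt3 at Alpha (4=4).

none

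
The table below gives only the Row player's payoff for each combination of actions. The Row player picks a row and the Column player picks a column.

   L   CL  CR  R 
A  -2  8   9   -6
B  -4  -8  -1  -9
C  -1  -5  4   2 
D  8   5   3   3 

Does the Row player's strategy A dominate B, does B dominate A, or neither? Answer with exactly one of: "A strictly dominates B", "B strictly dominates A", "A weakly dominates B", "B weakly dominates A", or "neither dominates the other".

A strictly dominates B

A's payoffs vs B's, by the Column player's action — L: -2>-4, CL: 8>-8, CR: 9>-1, R: -6>-9.
Every comparison favours A, so A strictly dominates B.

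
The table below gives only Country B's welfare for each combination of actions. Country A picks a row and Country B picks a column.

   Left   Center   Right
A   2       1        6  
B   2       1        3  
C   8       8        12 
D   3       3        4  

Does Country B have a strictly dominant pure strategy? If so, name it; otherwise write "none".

Right

Right vs Left: A: 6>2, B: 3>2, C: 12>8, D: 4>3.
Right vs Center: A: 6>1, B: 3>1, C: 12>8, D: 4>3.
Right strictly beats every other strategy against every opponent action, so it is strictly dominant.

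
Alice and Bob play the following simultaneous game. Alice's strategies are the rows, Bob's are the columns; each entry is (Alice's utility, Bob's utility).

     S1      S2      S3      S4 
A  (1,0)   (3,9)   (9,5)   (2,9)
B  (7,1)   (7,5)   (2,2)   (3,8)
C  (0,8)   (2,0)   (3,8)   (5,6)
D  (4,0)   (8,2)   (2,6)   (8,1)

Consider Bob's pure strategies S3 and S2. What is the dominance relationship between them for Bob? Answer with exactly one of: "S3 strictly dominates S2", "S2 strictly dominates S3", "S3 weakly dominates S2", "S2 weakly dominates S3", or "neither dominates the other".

Compare S3 to S2 across every action of Alice: A: 5<9, B: 2<5, C: 8>0, D: 6>2.
S3 does better at C, D but worse at A, B; neither strategy dominates the other.

neither dominates the other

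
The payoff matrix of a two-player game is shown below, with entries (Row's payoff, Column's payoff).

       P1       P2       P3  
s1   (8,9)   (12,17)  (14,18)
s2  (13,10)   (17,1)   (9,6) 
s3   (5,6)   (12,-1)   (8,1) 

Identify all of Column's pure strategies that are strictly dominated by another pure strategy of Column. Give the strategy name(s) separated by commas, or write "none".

P2

P1: no other strategy beats it everywhere (P2 at s2 (10>1); P3 at s2 (10>6)).
P2: dominated, since P3 does at least as well everywhere (s1: 18>17, s2: 6>1, s3: 1>-1).
P3: no other strategy beats it everywhere (P1 at s1 (18>9); P2 at s1 (18>17)).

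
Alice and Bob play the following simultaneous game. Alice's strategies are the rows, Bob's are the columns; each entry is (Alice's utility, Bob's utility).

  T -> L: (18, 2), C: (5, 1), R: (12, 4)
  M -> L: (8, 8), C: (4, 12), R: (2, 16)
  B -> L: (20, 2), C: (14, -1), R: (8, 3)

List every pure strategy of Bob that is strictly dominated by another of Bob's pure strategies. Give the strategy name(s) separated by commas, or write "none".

L, C

R strictly dominates L — T: 4>2, M: 16>8, B: 3>2.
C is strictly dominated by R (T: 4>1, M: 16>12, B: 3>-1).
R: no other strategy beats it everywhere (L at T (4>2); C at T (4>1)).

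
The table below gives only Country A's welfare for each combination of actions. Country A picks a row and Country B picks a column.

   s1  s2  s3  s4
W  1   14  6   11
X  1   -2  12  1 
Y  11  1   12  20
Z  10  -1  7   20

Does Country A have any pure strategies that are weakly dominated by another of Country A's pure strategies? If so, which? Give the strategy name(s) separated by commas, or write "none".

Nothing dominates W: X at s2 (14>-2); Y at s2 (14>1); Z at s2 (14>-1).
X: dominated, since Y does at least as well everywhere (s1: 11>1, s2: 1>-2, s3: 12=12, s4: 20>1).
Y is not dominated — it holds its own against W at s1 (11>1); X at s1 (11>1); Z at s1 (11>10).
Z is weakly dominated by Y (s1: 11>10, s2: 1>-1, s3: 12>7, s4: 20=20).

X, Z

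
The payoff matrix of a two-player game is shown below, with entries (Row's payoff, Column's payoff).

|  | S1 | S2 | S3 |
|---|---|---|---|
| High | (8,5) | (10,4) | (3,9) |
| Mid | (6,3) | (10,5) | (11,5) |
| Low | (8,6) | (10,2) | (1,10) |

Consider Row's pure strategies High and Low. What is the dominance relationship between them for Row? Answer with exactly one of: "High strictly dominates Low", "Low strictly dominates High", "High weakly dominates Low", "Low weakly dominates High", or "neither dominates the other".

High's payoffs vs Low's, by Column's action — S1: 8=8, S2: 10=10, S3: 3>1.
High is at least as good everywhere and strictly better somewhere (tied only at S1, S2), so High weakly but not strictly dominates Low.

High weakly dominates Low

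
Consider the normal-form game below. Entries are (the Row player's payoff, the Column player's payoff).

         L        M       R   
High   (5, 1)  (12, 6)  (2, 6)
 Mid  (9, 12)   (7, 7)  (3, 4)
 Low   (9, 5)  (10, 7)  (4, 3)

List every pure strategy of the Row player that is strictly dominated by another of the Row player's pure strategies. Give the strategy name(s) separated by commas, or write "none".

Nothing dominates High: Mid at M (12>7); Low at M (12>10).
Nothing dominates Mid: High at L (9>5); Low at L (9=9).
Low: no other strategy beats it everywhere (High at L (9>5); Mid at L (9=9)).

none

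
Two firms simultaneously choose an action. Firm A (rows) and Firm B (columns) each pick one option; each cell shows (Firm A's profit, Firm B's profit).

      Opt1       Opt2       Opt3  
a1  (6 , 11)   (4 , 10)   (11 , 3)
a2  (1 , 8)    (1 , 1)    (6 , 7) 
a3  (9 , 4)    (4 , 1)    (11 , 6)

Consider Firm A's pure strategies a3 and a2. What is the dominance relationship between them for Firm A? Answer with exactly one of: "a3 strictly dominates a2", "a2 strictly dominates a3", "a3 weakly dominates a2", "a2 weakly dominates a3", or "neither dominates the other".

a3 strictly dominates a2

a3's payoffs vs a2's, by Firm B's action — Opt1: 9>1, Opt2: 4>1, Opt3: 11>6.
a3 gives a strictly higher payoff against each choice by Firm B, so a3 strictly dominates a2.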